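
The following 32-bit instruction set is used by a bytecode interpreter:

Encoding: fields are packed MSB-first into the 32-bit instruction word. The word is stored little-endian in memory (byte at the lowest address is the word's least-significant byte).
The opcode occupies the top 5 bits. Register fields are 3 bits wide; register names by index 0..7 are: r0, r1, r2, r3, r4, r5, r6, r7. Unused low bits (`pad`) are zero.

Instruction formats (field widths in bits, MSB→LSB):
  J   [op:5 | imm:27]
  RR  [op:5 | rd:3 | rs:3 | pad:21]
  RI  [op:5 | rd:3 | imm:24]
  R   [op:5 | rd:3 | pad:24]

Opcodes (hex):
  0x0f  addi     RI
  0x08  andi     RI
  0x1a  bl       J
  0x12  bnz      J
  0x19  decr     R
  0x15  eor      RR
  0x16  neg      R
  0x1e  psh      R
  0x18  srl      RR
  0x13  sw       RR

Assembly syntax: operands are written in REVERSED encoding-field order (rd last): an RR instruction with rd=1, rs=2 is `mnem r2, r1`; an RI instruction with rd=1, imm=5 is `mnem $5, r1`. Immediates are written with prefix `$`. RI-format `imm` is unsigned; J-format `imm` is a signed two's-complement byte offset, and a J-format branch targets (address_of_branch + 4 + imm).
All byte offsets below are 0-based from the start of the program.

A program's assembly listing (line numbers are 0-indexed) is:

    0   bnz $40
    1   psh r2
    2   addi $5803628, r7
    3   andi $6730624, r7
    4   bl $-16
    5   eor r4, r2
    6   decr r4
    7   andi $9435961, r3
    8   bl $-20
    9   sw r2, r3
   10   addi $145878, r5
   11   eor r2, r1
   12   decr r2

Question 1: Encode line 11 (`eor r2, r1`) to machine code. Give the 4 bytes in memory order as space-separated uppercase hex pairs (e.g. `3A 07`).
00 00 40 A9

11. eor fields op=0x15:5|rd=1:3|rs=2:3|pad=0:21 → word a9400000h → 00 00 40 a9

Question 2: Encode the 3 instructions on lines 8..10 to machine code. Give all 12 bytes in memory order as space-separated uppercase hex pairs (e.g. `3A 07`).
line 8 (bl): pack op=0x1a:5|imm=-20:27 = 0xd7ffffec; little→ ec ff ff d7
line 9 (sw): pack op=0x13:5|rd=3:3|rs=2:3|pad=0:21 = 0x9b400000; little→ 00 00 40 9b
line 10 (addi): pack op=0xf:5|rd=5:3|imm=145878:24 = 0x7d0239d6; little→ d6 39 02 7d

EC FF FF D7 00 00 40 9B D6 39 02 7D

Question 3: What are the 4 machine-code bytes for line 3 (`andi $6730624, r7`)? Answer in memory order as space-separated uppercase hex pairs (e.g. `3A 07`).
80 B3 66 47

line 3 (andi): pack op=0x8:5|rd=7:3|imm=6730624:24 = 0x4766b380; little→ 80 b3 66 47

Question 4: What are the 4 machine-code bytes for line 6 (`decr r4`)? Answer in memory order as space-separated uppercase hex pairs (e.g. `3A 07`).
L6: decr op=0x19:5|rd=4:3|pad=0:24 ⇒ 0xcc000000 ⇒ little 00 00 00 cc

00 00 00 CC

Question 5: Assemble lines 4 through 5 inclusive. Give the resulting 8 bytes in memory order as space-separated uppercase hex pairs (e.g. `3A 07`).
F0 FF FF D7 00 00 80 AA

line 4 (bl): pack op=0x1a:5|imm=-16:27 = 0xd7fffff0; little→ f0 ff ff d7
line 5 (eor): pack op=0x15:5|rd=2:3|rs=4:3|pad=0:21 = 0xaa800000; little→ 00 00 80 aa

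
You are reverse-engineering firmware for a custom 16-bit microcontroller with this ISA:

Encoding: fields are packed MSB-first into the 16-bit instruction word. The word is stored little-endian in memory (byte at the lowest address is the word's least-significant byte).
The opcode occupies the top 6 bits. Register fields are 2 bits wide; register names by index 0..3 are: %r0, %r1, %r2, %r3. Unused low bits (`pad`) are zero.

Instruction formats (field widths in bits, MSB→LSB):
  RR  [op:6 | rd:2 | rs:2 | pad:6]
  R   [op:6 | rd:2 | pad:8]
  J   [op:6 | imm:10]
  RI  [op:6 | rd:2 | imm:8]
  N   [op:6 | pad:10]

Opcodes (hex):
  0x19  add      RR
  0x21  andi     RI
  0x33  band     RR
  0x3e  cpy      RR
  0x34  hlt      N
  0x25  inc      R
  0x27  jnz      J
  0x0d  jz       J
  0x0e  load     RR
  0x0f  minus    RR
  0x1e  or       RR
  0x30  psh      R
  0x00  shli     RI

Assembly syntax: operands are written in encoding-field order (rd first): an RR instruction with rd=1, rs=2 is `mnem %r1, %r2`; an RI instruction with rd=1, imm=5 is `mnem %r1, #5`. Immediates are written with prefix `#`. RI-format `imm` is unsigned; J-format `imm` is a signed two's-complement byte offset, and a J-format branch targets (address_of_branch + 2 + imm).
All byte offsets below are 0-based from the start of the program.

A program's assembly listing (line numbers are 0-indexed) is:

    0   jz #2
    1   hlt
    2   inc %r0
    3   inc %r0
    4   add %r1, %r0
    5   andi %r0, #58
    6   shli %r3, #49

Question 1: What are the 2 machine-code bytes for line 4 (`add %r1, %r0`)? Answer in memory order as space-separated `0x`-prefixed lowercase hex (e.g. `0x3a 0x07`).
4. add fields op=0x19:6|rd=1:2|rs=0:2|pad=0:6 → word 6500h → 00 65

0x00 0x65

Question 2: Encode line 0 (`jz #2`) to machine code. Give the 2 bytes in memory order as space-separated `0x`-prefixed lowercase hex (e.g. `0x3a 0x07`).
line 0 (jz): pack op=0xd:6|imm=2:10 = 0x3402; little→ 02 34

0x02 0x34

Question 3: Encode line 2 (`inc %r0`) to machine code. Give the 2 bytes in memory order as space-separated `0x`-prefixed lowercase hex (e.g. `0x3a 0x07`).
2. inc fields op=0x25:6|rd=0:2|pad=0:8 → word 9400h → 00 94

0x00 0x94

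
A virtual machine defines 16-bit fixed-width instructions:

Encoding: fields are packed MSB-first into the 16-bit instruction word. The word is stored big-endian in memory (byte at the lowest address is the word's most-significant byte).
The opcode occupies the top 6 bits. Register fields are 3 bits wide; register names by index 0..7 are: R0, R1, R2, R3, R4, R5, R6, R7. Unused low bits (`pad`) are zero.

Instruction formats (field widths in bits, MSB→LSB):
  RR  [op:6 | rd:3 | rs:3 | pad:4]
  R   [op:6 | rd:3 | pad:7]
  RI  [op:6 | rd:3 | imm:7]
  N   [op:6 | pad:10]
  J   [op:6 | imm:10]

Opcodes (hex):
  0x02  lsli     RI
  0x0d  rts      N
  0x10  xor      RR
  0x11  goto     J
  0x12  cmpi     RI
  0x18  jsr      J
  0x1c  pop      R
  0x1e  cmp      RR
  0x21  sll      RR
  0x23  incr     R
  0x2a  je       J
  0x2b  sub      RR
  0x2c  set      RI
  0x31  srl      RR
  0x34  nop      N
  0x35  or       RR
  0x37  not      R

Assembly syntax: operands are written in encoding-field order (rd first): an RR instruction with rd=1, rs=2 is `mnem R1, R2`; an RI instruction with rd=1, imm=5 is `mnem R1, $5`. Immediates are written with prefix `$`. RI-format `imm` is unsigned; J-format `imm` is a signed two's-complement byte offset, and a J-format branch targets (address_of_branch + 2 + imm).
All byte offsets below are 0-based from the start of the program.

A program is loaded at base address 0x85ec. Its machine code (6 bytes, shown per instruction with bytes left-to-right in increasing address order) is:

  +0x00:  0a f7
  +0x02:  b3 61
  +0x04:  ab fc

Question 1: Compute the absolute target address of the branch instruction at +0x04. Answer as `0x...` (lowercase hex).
0x85ee

off 0x04: read ab fc as big → 0xabfc
  op=0xabfc>>10=0x2a ⇒ je (J)
  [9:0] imm=1020 (s10→-4) = $-4
  target = base 0x85ec + off 0x04 + 2 + imm -4 = 0x85ee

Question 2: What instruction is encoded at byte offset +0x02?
+0x02: b3 61 ⇒ word 0xb361 (big)
  opcode bits[15:10]=0x2c: set/RI
  rd@[9:7]=0x6 ⇒ R6
  imm@[6:0]=0x61 ⇒ $97

set R6, $97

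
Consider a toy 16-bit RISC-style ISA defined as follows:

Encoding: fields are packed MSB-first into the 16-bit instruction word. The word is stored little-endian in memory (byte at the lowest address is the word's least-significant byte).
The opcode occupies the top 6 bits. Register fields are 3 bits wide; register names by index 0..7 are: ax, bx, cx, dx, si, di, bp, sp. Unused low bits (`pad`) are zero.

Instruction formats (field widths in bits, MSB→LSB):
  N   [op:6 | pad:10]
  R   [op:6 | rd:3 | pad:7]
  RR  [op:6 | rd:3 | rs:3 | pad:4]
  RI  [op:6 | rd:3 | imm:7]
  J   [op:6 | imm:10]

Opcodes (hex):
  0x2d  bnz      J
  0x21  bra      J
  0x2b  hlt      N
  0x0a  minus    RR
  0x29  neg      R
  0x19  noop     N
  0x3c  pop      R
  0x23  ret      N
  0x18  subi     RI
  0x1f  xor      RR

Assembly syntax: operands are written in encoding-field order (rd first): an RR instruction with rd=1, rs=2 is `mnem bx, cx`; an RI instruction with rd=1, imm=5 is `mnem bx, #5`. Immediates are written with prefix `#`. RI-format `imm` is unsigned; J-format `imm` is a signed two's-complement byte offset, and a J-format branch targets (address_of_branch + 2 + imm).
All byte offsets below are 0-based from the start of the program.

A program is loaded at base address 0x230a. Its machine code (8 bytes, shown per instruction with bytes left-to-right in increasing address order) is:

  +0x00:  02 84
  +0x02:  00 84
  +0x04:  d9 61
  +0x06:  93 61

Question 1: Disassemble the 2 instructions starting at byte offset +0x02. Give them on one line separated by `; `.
bra #0; subi dx, #89

[02] 00 84 → 0x8400
  opcode bits[15:10]=0x21: bra/J
  imm@[9:0]=0x0 ⇒ #0
[04] d9 61 → 0x61d9
  opcode bits[15:10]=0x18: subi/RI
  rd@[9:7]=0x3 ⇒ dx
  imm@[6:0]=0x59 ⇒ #89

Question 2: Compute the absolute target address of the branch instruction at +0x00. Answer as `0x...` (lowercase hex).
0x230e

off 0x00: read 02 84 as little → 0x8402
  opcode bits[15:10]=0x21: bra/J
  imm@[9:0]=0x2 ⇒ #2
  target = base 0x230a + off 0x00 + 2 + imm 2 = 0x230e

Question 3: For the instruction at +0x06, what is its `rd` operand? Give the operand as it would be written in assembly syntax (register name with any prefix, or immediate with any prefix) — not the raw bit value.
dx

off 0x06: read 93 61 as little → 0x6193
  top 6b → 0x18 → subi [RI]
  [9:7] rd=3 = dx
  [6:0] imm=19 = #19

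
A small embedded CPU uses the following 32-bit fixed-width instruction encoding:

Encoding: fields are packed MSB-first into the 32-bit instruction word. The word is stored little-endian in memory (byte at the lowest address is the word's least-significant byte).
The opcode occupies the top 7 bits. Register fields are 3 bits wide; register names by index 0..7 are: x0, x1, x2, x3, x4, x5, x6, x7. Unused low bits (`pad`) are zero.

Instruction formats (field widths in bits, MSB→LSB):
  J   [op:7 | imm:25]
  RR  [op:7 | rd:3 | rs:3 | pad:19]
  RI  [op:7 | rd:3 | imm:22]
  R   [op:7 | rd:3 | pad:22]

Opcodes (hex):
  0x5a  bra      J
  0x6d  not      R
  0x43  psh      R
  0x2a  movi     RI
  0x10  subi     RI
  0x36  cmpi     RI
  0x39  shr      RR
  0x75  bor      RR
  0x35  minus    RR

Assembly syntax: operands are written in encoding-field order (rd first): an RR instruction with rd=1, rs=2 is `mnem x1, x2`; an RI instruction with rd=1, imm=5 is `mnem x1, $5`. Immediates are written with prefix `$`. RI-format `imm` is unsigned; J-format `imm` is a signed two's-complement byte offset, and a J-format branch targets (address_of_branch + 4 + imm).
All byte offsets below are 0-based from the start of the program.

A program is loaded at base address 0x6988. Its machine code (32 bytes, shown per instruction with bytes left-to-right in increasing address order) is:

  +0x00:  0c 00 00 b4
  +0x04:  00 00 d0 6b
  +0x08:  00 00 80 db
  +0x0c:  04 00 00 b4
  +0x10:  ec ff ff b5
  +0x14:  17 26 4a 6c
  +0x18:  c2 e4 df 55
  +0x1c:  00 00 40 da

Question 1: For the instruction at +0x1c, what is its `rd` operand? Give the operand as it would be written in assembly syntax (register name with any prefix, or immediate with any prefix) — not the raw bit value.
off 0x1c: read 00 00 40 da as little → 0xda400000
  op=0xda400000>>25=0x6d ⇒ not (R)
  [24:22] rd=1 = x1

x1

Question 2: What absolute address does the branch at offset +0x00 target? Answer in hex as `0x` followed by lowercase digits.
0x6998

[00] 0c 00 00 b4 → 0xb400000c
  top 7b → 0x5a → bra [J]
  imm: (w>>0)&0x1ffffff=0xc → $12
  target = base 0x6988 + off 0x00 + 4 + imm 12 = 0x6998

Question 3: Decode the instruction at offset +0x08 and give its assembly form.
not x6

+0x08: 00 00 80 db ⇒ word 0xdb800000 (little)
  opcode bits[31:25]=0x6d: not/R
  rd@[24:22]=0x6 ⇒ x6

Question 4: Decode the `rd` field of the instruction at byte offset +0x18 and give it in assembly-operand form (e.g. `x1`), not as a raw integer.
@+18  little-endian(c2 e4 df 55) = 0x55dfe4c2
  opcode bits[31:25]=0x2a: movi/RI
  [24:22] rd=7 = x7
  [21:0] imm=2090178 = $2090178

x7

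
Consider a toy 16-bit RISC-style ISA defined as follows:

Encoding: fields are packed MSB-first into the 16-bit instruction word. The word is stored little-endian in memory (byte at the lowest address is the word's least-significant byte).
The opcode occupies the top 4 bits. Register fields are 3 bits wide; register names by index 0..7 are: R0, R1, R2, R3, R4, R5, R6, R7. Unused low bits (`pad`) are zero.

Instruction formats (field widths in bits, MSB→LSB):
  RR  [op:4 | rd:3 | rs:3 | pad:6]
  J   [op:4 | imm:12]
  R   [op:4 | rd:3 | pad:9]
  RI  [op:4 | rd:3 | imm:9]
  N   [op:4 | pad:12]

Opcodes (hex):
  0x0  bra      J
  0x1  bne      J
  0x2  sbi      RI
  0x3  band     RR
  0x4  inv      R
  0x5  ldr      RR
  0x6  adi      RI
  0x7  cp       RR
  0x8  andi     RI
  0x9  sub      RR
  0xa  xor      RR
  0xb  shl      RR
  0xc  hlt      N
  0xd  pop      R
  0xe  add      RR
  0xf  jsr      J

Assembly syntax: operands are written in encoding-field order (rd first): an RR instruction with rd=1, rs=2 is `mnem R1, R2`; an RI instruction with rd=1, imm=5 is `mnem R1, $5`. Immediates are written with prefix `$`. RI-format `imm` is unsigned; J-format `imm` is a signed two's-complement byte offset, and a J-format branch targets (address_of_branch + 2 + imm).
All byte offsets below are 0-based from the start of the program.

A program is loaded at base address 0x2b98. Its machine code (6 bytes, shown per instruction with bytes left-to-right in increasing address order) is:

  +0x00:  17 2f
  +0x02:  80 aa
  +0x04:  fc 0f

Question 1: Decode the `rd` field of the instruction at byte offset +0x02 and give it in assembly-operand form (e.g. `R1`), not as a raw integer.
@+02  little-endian(80 aa) = 0xaa80
  opcode bits[15:12]=0xa: xor/RR
  rd: (w>>9)&0x7=0x5 → R5
  rs: (w>>6)&0x7=0x2 → R2

R5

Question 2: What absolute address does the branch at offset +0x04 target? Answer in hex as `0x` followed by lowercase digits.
0x2b9a

@+04  little-endian(fc 0f) = 0x0ffc
  opcode bits[15:12]=0x0: bra/J
  imm@[11:0]=0xffc (s12→-4) ⇒ $-4
  target = base 0x2b98 + off 0x04 + 2 + imm -4 = 0x2b9a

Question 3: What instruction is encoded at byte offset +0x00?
off 0x00: read 17 2f as little → 0x2f17
  op=0x2f17>>12=0x2 ⇒ sbi (RI)
  [11:9] rd=7 = R7
  [8:0] imm=279 = $279

sbi R7, $279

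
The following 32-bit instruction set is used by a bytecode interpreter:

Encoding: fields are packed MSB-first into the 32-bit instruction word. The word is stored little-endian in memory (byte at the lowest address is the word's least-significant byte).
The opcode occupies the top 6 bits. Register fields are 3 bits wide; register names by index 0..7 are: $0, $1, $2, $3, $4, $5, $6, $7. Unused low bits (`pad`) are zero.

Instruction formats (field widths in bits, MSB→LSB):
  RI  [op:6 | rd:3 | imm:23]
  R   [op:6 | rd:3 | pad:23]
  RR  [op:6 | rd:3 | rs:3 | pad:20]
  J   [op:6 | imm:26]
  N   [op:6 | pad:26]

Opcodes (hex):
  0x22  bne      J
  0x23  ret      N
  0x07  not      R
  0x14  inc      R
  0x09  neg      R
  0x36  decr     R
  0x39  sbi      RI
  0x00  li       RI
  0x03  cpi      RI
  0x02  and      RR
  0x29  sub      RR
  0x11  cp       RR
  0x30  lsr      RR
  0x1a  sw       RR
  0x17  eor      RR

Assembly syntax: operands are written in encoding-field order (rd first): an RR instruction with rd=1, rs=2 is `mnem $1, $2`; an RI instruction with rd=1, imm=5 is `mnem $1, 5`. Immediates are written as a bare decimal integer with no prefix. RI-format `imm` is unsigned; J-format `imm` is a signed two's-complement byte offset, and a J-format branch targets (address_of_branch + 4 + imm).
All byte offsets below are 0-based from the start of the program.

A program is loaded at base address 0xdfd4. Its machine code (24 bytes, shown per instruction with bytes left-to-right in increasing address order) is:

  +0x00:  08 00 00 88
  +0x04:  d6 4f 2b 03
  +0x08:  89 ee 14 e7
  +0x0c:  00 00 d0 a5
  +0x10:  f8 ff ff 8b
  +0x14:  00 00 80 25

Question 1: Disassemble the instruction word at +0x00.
bne 8

[00] 08 00 00 88 → 0x88000008
  op=0x88000008>>26=0x22 ⇒ bne (J)
  imm@[25:0]=0x8 ⇒ 8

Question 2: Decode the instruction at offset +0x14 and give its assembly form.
neg $3

+0x14: 00 00 80 25 ⇒ word 0x25800000 (little)
  op=0x25800000>>26=0x9 ⇒ neg (R)
  rd@[25:23]=0x3 ⇒ $3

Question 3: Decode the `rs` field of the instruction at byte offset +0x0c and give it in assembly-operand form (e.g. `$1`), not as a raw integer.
$5

@+0c  little-endian(00 00 d0 a5) = 0xa5d00000
  top 6b → 0x29 → sub [RR]
  [25:23] rd=3 = $3
  [22:20] rs=5 = $5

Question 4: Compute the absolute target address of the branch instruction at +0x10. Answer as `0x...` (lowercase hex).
0xdfe0

[10] f8 ff ff 8b → 0x8bfffff8
  opcode bits[31:26]=0x22: bne/J
  imm: (w>>0)&0x3ffffff=0x3fffff8 (s26→-8) → -8
  target = base 0xdfd4 + off 0x10 + 4 + imm -8 = 0xdfe0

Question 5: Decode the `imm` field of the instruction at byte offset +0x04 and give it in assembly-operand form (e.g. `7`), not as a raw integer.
2838486

off 0x04: read d6 4f 2b 03 as little → 0x032b4fd6
  opcode bits[31:26]=0x0: li/RI
  rd: (w>>23)&0x7=0x6 → $6
  imm: (w>>0)&0x7fffff=0x2b4fd6 → 2838486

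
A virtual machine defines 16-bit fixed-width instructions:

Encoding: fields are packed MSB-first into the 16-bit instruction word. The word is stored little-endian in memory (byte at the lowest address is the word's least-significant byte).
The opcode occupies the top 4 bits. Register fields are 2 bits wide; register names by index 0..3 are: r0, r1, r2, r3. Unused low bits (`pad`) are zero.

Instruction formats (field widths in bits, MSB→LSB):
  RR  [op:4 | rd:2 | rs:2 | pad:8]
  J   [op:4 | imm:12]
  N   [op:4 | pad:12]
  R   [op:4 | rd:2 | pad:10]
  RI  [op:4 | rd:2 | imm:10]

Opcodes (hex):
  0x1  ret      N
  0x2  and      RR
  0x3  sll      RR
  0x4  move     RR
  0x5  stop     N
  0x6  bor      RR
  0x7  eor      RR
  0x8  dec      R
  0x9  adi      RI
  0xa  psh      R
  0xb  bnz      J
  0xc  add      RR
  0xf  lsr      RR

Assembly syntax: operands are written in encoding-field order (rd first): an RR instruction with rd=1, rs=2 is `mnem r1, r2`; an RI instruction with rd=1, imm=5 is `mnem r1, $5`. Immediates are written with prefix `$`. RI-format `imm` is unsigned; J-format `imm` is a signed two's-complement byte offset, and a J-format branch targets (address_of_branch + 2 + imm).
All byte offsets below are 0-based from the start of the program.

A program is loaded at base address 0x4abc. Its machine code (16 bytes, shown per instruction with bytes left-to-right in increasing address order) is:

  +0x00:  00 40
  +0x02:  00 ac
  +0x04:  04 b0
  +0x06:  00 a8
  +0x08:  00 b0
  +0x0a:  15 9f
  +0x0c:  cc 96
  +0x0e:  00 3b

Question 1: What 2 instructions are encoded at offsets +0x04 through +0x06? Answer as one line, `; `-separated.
[04] 04 b0 → 0xb004
  top 4b → 0xb → bnz [J]
  imm: (w>>0)&0xfff=0x4 → $4
[06] 00 a8 → 0xa800
  top 4b → 0xa → psh [R]
  rd: (w>>10)&0x3=0x2 → r2

bnz $4; psh r2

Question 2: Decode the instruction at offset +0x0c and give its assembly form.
off 0x0c: read cc 96 as little → 0x96cc
  opcode bits[15:12]=0x9: adi/RI
  rd@[11:10]=0x1 ⇒ r1
  imm@[9:0]=0x2cc ⇒ $716

adi r1, $716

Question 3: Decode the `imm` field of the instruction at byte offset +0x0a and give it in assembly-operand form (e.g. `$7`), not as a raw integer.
$789

@+0a  little-endian(15 9f) = 0x9f15
  op=0x9f15>>12=0x9 ⇒ adi (RI)
  rd@[11:10]=0x3 ⇒ r3
  imm@[9:0]=0x315 ⇒ $789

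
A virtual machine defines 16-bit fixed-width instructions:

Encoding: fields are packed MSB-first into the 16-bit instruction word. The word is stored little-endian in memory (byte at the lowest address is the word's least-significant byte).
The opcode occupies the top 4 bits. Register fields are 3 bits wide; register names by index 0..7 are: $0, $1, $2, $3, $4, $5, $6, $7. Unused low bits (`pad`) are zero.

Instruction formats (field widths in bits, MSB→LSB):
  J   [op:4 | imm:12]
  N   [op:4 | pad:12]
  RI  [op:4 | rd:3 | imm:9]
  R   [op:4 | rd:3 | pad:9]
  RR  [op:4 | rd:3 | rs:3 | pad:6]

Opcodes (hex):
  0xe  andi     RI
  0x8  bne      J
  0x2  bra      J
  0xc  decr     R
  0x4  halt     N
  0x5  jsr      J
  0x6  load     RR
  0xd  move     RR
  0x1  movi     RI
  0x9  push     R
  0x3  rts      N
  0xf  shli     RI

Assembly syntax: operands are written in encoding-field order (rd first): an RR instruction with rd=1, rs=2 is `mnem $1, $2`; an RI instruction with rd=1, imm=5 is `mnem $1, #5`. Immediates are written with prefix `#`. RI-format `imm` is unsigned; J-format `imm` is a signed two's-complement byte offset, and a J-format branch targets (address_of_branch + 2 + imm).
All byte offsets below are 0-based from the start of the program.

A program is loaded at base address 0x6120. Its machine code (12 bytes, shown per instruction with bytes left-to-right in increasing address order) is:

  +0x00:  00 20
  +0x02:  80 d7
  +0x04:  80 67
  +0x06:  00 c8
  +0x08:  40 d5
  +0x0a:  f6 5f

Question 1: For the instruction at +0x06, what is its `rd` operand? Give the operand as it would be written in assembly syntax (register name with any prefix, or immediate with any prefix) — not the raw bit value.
+0x06: 00 c8 ⇒ word 0xc800 (little)
  op=0xc800>>12=0xc ⇒ decr (R)
  [11:9] rd=4 = $4

$4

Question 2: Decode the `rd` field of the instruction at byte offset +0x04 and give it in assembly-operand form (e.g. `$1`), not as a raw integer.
@+04  little-endian(80 67) = 0x6780
  op=0x6780>>12=0x6 ⇒ load (RR)
  rd@[11:9]=0x3 ⇒ $3
  rs@[8:6]=0x6 ⇒ $6

$3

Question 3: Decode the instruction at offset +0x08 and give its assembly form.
+0x08: 40 d5 ⇒ word 0xd540 (little)
  opcode bits[15:12]=0xd: move/RR
  [11:9] rd=2 = $2
  [8:6] rs=5 = $5

move $2, $5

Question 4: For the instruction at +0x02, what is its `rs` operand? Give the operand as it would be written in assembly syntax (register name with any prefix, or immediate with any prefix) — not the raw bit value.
off 0x02: read 80 d7 as little → 0xd780
  opcode bits[15:12]=0xd: move/RR
  rd: (w>>9)&0x7=0x3 → $3
  rs: (w>>6)&0x7=0x6 → $6

$6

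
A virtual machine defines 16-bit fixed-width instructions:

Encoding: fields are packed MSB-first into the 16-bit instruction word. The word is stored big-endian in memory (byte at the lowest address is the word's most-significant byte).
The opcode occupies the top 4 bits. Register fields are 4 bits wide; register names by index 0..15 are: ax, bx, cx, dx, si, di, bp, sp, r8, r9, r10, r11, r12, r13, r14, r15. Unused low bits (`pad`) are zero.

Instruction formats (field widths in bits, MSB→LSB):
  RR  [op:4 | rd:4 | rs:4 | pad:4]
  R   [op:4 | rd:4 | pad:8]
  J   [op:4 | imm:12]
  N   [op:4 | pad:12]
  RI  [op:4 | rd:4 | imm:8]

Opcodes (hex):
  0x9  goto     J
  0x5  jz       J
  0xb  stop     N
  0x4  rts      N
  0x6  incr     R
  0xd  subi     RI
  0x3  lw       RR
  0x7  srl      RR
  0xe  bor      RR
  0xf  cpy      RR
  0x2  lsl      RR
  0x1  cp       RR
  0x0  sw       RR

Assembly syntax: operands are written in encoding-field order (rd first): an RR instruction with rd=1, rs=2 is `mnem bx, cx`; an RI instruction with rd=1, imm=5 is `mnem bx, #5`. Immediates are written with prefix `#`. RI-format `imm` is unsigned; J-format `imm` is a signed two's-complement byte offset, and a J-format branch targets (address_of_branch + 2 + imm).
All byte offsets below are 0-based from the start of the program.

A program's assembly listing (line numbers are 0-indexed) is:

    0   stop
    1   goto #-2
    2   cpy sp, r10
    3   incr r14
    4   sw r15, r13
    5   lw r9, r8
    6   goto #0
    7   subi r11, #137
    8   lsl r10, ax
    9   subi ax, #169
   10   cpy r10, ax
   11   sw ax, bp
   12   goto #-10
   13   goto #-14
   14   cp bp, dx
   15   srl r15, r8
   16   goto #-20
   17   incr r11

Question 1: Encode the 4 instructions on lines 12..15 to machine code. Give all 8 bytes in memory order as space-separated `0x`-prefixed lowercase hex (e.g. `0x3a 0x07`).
L12: goto op=0x9:4|imm=-10:12 ⇒ 0x9ff6 ⇒ big 9f f6
L13: goto op=0x9:4|imm=-14:12 ⇒ 0x9ff2 ⇒ big 9f f2
L14: cp op=0x1:4|rd=6:4|rs=3:4|pad=0:4 ⇒ 0x1630 ⇒ big 16 30
L15: srl op=0x7:4|rd=15:4|rs=8:4|pad=0:4 ⇒ 0x7f80 ⇒ big 7f 80

0x9f 0xf6 0x9f 0xf2 0x16 0x30 0x7f 0x80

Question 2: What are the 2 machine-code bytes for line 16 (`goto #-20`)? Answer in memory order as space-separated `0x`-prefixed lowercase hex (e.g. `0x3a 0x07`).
0x9f 0xec

16. goto fields op=0x9:4|imm=-20:12 → word 9fech → 9f ec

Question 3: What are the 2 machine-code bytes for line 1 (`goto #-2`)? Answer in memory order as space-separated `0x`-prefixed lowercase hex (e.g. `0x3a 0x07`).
0x9f 0xfe

1. goto fields op=0x9:4|imm=-2:12 → word 9ffeh → 9f fe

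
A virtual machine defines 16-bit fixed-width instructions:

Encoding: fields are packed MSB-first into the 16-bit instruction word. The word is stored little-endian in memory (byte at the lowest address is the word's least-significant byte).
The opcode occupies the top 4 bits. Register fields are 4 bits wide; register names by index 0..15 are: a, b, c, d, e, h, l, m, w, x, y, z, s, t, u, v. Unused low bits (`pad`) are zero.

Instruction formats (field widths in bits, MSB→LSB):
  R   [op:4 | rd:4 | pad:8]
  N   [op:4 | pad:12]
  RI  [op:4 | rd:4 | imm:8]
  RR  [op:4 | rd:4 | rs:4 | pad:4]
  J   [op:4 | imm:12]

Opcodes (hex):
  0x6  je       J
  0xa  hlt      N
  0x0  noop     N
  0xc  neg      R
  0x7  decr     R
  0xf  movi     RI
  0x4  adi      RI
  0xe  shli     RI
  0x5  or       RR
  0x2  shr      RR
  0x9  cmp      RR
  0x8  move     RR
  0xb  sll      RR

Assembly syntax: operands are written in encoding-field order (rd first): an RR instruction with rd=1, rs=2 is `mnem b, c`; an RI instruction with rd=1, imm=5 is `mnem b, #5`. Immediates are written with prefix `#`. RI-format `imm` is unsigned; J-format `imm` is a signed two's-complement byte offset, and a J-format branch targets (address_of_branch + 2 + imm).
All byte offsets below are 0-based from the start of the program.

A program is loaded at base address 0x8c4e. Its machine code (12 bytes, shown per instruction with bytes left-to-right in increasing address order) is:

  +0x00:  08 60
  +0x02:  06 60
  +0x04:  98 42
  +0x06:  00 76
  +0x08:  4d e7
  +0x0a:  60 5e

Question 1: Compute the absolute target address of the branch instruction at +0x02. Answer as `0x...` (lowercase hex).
+0x02: 06 60 ⇒ word 0x6006 (little)
  opcode bits[15:12]=0x6: je/J
  [11:0] imm=6 = #6
  target = base 0x8c4e + off 0x02 + 2 + imm 6 = 0x8c58

0x8c58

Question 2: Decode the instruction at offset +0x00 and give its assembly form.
[00] 08 60 → 0x6008
  op=0x6008>>12=0x6 ⇒ je (J)
  imm@[11:0]=0x8 ⇒ #8

je #8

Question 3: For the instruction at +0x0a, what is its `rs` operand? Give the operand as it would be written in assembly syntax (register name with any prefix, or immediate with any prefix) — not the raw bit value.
@+0a  little-endian(60 5e) = 0x5e60
  op=0x5e60>>12=0x5 ⇒ or (RR)
  rd: (w>>8)&0xf=0xe → u
  rs: (w>>4)&0xf=0x6 → l

l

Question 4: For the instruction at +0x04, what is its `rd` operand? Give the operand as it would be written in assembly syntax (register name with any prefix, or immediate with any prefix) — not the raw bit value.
c

[04] 98 42 → 0x4298
  top 4b → 0x4 → adi [RI]
  [11:8] rd=2 = c
  [7:0] imm=152 = #152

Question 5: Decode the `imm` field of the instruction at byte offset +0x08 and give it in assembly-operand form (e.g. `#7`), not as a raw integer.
+0x08: 4d e7 ⇒ word 0xe74d (little)
  top 4b → 0xe → shli [RI]
  rd@[11:8]=0x7 ⇒ m
  imm@[7:0]=0x4d ⇒ #77

#77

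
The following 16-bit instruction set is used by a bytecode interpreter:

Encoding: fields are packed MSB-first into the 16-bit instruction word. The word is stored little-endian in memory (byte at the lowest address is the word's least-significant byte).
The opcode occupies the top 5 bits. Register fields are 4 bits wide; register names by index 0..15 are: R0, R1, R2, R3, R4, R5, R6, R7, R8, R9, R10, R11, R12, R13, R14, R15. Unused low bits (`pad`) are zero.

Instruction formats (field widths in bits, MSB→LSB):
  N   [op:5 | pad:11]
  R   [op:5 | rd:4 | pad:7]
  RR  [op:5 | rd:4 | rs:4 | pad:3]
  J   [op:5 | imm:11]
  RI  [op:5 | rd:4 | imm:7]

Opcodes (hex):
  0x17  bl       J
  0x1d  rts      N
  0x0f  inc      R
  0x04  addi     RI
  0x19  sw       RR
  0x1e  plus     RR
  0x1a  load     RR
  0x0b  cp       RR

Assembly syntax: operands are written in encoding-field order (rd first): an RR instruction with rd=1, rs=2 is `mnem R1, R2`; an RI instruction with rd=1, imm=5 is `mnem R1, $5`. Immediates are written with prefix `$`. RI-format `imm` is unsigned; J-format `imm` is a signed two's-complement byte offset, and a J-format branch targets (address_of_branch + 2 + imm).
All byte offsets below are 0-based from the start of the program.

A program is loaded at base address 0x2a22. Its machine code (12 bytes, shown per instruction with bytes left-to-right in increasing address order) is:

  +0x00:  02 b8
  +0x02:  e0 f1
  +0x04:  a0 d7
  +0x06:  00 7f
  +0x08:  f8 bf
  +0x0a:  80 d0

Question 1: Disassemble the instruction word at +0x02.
off 0x02: read e0 f1 as little → 0xf1e0
  op=0xf1e0>>11=0x1e ⇒ plus (RR)
  rd@[10:7]=0x3 ⇒ R3
  rs@[6:3]=0xc ⇒ R12

plus R3, R12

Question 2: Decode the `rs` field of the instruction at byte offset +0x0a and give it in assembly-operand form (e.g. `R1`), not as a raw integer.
[0a] 80 d0 → 0xd080
  op=0xd080>>11=0x1a ⇒ load (RR)
  rd: (w>>7)&0xf=0x1 → R1
  rs: (w>>3)&0xf=0x0 → R0

R0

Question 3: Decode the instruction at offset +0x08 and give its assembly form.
[08] f8 bf → 0xbff8
  op=0xbff8>>11=0x17 ⇒ bl (J)
  imm@[10:0]=0x7f8 (s11→-8) ⇒ $-8

bl $-8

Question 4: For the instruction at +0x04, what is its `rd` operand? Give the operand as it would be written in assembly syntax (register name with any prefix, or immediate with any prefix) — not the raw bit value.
+0x04: a0 d7 ⇒ word 0xd7a0 (little)
  top 5b → 0x1a → load [RR]
  rd: (w>>7)&0xf=0xf → R15
  rs: (w>>3)&0xf=0x4 → R4

R15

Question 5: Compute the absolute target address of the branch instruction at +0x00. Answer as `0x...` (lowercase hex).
0x2a26

[00] 02 b8 → 0xb802
  opcode bits[15:11]=0x17: bl/J
  [10:0] imm=2 = $2
  target = base 0x2a22 + off 0x00 + 2 + imm 2 = 0x2a26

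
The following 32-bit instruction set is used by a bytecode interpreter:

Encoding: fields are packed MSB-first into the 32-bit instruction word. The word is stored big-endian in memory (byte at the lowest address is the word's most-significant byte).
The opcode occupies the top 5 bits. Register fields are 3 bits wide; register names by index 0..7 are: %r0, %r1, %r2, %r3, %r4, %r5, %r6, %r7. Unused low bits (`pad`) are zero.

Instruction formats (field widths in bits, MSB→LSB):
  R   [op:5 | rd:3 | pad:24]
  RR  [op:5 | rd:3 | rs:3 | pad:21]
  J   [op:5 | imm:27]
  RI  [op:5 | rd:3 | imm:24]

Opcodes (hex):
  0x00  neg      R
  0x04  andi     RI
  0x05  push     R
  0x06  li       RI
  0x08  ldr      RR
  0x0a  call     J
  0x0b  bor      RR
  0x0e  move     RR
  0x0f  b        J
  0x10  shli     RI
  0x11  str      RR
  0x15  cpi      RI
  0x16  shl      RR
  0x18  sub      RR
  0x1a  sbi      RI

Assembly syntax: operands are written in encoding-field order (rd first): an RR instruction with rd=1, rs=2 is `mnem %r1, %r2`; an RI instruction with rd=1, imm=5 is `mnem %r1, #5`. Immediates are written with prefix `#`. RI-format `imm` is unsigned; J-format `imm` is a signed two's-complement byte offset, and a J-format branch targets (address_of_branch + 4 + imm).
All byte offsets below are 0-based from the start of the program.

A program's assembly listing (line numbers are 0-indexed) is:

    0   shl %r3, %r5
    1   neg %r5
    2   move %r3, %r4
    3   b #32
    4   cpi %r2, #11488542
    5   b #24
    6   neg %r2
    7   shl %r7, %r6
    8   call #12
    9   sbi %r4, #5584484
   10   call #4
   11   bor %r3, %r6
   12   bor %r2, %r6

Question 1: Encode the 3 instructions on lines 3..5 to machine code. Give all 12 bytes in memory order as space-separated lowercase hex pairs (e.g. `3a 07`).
3. b fields op=0xf:5|imm=32:27 → word 78000020h → 78 00 00 20
4. cpi fields op=0x15:5|rd=2:3|imm=11488542:24 → word aaaf4d1eh → aa af 4d 1e
5. b fields op=0xf:5|imm=24:27 → word 78000018h → 78 00 00 18

78 00 00 20 aa af 4d 1e 78 00 00 18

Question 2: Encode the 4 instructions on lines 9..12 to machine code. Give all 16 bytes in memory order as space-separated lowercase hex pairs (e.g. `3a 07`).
9. sbi fields op=0x1a:5|rd=4:3|imm=5584484:24 → word d4553664h → d4 55 36 64
10. call fields op=0xa:5|imm=4:27 → word 50000004h → 50 00 00 04
11. bor fields op=0xb:5|rd=3:3|rs=6:3|pad=0:21 → word 5bc00000h → 5b c0 00 00
12. bor fields op=0xb:5|rd=2:3|rs=6:3|pad=0:21 → word 5ac00000h → 5a c0 00 00

d4 55 36 64 50 00 00 04 5b c0 00 00 5a c0 00 00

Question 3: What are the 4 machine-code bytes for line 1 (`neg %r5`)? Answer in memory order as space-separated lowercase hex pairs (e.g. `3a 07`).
line 1 (neg): pack op=0x0:5|rd=5:3|pad=0:24 = 0x05000000; big→ 05 00 00 00

05 00 00 00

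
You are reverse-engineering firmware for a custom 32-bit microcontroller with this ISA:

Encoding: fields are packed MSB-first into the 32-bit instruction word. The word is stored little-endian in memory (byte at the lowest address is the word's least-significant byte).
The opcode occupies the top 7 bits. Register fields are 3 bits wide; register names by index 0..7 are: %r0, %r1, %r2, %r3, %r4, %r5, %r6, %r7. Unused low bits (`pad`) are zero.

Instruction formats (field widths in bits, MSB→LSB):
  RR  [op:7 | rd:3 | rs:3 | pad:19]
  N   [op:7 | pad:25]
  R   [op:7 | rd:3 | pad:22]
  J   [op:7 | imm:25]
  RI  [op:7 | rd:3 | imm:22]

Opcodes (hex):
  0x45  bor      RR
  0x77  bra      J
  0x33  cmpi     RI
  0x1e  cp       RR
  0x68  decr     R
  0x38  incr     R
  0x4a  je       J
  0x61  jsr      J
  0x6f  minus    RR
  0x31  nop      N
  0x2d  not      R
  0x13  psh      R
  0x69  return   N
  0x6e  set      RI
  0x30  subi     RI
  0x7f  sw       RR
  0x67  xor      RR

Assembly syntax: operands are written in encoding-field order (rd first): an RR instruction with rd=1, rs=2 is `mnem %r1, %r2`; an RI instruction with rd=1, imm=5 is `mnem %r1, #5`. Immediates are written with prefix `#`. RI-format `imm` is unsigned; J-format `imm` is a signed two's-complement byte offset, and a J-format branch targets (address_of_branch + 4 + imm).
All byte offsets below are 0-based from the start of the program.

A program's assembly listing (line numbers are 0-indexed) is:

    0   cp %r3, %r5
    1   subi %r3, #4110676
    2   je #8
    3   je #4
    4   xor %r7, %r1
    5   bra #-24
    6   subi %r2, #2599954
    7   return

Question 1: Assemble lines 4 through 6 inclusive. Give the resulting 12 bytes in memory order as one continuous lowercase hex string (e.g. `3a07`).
line 4 (xor): pack op=0x67:7|rd=7:3|rs=1:3|pad=0:19 = 0xcfc80000; little→ 00 00 c8 cf
line 5 (bra): pack op=0x77:7|imm=-24:25 = 0xefffffe8; little→ e8 ff ff ef
line 6 (subi): pack op=0x30:7|rd=2:3|imm=2599954:22 = 0x60a7ac12; little→ 12 ac a7 60

0000c8cfe8ffffef12aca760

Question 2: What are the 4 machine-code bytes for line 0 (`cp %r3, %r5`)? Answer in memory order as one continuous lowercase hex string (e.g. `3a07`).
line 0 (cp): pack op=0x1e:7|rd=3:3|rs=5:3|pad=0:19 = 0x3ce80000; little→ 00 00 e8 3c

0000e83c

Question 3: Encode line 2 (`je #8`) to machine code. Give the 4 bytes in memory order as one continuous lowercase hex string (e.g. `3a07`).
08000094

L2: je op=0x4a:7|imm=8:25 ⇒ 0x94000008 ⇒ little 08 00 00 94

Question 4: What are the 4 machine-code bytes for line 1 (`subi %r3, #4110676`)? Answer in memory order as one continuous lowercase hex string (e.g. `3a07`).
1. subi fields op=0x30:7|rd=3:3|imm=4110676:22 → word 60feb954h → 54 b9 fe 60

54b9fe60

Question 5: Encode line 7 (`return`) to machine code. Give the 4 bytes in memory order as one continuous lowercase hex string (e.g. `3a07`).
000000d2

line 7 (return): pack op=0x69:7|pad=0:25 = 0xd2000000; little→ 00 00 00 d2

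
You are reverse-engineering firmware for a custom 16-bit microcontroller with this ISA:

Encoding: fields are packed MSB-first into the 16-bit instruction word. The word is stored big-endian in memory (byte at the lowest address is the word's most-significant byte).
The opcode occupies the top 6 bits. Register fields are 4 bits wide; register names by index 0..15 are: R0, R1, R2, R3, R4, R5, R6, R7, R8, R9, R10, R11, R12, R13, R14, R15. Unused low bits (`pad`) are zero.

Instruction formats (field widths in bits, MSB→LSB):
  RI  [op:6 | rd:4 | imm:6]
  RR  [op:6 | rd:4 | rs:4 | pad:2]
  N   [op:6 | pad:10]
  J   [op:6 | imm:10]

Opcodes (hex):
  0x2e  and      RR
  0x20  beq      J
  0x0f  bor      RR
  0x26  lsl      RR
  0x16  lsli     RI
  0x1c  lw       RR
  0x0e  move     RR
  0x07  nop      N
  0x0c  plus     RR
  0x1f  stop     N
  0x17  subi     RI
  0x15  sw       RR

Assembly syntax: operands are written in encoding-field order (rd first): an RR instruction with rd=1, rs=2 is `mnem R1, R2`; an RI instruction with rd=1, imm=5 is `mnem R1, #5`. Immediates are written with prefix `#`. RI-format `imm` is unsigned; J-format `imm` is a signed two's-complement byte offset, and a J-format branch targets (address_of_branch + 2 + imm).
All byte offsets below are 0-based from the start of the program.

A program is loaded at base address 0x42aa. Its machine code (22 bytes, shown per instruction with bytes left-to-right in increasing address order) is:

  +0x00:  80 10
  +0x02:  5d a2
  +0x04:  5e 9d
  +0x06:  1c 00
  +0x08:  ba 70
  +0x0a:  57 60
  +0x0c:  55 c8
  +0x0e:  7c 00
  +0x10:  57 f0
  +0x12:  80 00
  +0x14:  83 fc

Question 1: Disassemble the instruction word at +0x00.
beq #16

[00] 80 10 → 0x8010
  op=0x8010>>10=0x20 ⇒ beq (J)
  [9:0] imm=16 = #16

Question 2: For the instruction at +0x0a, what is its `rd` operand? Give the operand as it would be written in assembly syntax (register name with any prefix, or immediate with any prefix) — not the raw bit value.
off 0x0a: read 57 60 as big → 0x5760
  opcode bits[15:10]=0x15: sw/RR
  rd: (w>>6)&0xf=0xd → R13
  rs: (w>>2)&0xf=0x8 → R8

R13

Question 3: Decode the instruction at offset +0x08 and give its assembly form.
and R9, R12

+0x08: ba 70 ⇒ word 0xba70 (big)
  op=0xba70>>10=0x2e ⇒ and (RR)
  rd: (w>>6)&0xf=0x9 → R9
  rs: (w>>2)&0xf=0xc → R12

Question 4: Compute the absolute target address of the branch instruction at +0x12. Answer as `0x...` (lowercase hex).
0x42be

off 0x12: read 80 00 as big → 0x8000
  op=0x8000>>10=0x20 ⇒ beq (J)
  imm: (w>>0)&0x3ff=0x0 → #0
  target = base 0x42aa + off 0x12 + 2 + imm 0 = 0x42be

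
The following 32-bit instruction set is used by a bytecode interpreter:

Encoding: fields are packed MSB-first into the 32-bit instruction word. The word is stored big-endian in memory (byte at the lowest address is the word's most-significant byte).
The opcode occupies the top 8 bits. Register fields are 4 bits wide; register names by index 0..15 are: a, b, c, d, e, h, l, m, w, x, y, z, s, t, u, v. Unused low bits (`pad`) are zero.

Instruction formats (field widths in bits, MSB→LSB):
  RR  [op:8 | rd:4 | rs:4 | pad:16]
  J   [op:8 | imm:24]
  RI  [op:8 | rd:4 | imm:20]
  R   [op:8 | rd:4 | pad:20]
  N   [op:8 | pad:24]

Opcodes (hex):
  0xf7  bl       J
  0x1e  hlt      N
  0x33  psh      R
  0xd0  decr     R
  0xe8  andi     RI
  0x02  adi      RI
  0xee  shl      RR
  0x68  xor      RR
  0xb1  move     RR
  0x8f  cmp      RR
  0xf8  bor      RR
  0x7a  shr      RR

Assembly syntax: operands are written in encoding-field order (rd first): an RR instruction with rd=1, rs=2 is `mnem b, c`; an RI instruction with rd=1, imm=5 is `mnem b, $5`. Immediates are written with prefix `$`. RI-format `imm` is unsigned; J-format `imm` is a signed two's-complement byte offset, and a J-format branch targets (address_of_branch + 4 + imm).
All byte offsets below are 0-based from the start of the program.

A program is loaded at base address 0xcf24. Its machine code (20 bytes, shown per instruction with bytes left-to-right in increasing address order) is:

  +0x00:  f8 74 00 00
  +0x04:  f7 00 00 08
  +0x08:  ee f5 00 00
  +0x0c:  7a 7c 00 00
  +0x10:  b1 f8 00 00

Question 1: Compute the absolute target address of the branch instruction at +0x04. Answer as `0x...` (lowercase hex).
+0x04: f7 00 00 08 ⇒ word 0xf7000008 (big)
  op=0xf7000008>>24=0xf7 ⇒ bl (J)
  [23:0] imm=8 = $8
  target = base 0xcf24 + off 0x04 + 4 + imm 8 = 0xcf34

0xcf34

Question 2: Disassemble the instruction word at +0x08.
shl v, h

[08] ee f5 00 00 → 0xeef50000
  op=0xeef50000>>24=0xee ⇒ shl (RR)
  rd@[23:20]=0xf ⇒ v
  rs@[19:16]=0x5 ⇒ h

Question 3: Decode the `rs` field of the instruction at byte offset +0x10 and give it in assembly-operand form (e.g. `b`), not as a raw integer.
[10] b1 f8 00 00 → 0xb1f80000
  op=0xb1f80000>>24=0xb1 ⇒ move (RR)
  [23:20] rd=15 = v
  [19:16] rs=8 = w

w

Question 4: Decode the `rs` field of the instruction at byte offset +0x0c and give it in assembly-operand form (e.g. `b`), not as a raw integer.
+0x0c: 7a 7c 00 00 ⇒ word 0x7a7c0000 (big)
  top 8b → 0x7a → shr [RR]
  [23:20] rd=7 = m
  [19:16] rs=12 = s

s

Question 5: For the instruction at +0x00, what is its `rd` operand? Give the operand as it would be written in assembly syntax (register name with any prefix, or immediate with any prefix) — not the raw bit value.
[00] f8 74 00 00 → 0xf8740000
  top 8b → 0xf8 → bor [RR]
  rd@[23:20]=0x7 ⇒ m
  rs@[19:16]=0x4 ⇒ e

m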